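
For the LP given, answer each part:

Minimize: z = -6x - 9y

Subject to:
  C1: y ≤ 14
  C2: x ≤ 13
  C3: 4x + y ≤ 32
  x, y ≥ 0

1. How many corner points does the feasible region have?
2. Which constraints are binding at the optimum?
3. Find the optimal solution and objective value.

1. 4
2. C1, C3
3. x = 4.5, y = 14, z = -153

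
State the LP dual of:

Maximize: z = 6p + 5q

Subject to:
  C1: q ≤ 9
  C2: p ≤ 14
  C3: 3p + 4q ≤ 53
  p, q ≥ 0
Minimize: z = 9y1 + 14y2 + 53y3

Subject to:
  C1: -y2 - 3y3 ≤ -6
  C2: -y1 - 4y3 ≤ -5
  y1, y2, y3 ≥ 0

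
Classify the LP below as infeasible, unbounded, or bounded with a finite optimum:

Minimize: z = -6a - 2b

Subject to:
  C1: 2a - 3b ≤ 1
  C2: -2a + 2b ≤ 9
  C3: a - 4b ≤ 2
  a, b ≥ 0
Feasible point: (0, 0) satisfies every constraint, so the LP is feasible.
Direction d = (1, 1): for each constraint row a, a·d ≤ 0 —
  (2)(1) + (-3)(1) = -1 ≤ 0
  (-2)(1) + (2)(1) = 0 ≤ 0
  (1)(1) + (-4)(1) = -3 ≤ 0
and d ≥ 0, so (0, 0) + t·d stays feasible for every t ≥ 0. Along this ray z = -6a - 2b changes by -8 per unit t, so z → −∞.

Unbounded — the objective can decrease without bound over the feasible region.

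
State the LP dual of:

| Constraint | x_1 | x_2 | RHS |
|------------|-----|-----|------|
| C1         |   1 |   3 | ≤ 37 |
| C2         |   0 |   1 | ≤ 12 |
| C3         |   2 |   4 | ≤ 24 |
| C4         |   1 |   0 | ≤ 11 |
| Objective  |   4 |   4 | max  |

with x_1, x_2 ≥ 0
Minimize: z = 37y1 + 12y2 + 24y3 + 11y4

Subject to:
  C1: -y1 - 2y3 - y4 ≤ -4
  C2: -3y1 - y2 - 4y3 ≤ -4
  y1, y2, y3, y4 ≥ 0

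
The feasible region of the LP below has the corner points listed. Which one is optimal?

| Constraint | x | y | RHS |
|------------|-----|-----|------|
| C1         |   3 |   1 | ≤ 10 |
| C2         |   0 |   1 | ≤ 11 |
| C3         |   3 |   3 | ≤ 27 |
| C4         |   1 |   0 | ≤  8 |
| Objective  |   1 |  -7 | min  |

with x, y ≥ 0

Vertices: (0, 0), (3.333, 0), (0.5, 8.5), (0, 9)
(0, 9) with z = -63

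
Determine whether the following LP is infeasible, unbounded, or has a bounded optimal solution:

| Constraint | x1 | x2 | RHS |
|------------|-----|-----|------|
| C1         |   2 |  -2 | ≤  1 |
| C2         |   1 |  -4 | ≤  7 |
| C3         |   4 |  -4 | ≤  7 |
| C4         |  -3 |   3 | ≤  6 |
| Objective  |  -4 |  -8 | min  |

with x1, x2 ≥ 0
Feasible point: (0, 0) satisfies every constraint, so the LP is feasible.
Direction d = (1, 1): for each constraint row a, a·d ≤ 0 —
  (2)(1) + (-2)(1) = 0 ≤ 0
  (1)(1) + (-4)(1) = -3 ≤ 0
  (4)(1) + (-4)(1) = 0 ≤ 0
  (-3)(1) + (3)(1) = 0 ≤ 0
and d ≥ 0, so (0, 0) + t·d stays feasible for every t ≥ 0. Along this ray z = -4x1 - 8x2 changes by -12 per unit t, so z → −∞.

Unbounded: there is a feasible ray along which z → −∞.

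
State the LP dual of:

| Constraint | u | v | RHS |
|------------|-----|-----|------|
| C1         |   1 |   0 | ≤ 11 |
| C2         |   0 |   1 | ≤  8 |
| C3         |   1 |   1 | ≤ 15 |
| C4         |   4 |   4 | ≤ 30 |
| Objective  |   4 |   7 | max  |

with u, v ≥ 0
Minimize: z = 11y1 + 8y2 + 15y3 + 30y4

Subject to:
  C1: -y1 - y3 - 4y4 ≤ -4
  C2: -y2 - y3 - 4y4 ≤ -7
  y1, y2, y3, y4 ≥ 0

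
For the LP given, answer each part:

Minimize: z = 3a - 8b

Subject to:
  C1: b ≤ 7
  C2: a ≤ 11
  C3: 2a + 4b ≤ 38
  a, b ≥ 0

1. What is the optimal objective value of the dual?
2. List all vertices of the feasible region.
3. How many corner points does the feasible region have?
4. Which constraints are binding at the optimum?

1. -56 (by strong duality, equal to the primal optimum)
2. (0, 0), (11, 0), (11, 4), (5, 7), (0, 7)
3. 5
4. C1, a ≥ 0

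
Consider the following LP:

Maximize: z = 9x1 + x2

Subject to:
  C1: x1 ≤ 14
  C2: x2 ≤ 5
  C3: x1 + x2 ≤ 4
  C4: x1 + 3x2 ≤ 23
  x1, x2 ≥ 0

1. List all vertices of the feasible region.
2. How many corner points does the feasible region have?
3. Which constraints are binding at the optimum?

1. (0, 0), (4, 0), (0, 4)
2. 3
3. C3, x2 ≥ 0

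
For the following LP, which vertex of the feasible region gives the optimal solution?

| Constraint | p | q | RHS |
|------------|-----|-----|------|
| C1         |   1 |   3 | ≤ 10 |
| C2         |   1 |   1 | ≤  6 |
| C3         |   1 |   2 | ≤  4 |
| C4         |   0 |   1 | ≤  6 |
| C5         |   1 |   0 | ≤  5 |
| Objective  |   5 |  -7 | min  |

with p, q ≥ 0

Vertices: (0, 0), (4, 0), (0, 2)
Evaluating z = 5p - 7q at each vertex:
  (0, 0): z = 0
  (4, 0): z = 20
  (0, 2): z = -14

The smallest value is z = -14, attained at (0, 2).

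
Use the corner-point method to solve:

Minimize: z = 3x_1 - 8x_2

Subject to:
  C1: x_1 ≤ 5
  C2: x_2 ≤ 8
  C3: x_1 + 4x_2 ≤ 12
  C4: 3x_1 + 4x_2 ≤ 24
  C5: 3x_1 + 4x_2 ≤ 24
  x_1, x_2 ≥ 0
Each vertex is the intersection of two constraint boundaries that also satisfies all remaining constraints:
  x_1 = 0 and x_2 = 0 → (0, 0)
  x_1 = 5 and x_2 = 0 → (5, 0)
  x_1 = 5 and x_1 + 4x_2 = 12 → (5, 1.75)
  x_1 + 4x_2 = 12 and x_1 = 0 → (0, 3)

Evaluating z = 3x_1 - 8x_2 at each vertex:
  (0, 0): z = 0
  (5, 0): z = 15
  (5, 1.75): z = 1
  (0, 3): z = -24

The minimum is at (0, 3) with z = -24.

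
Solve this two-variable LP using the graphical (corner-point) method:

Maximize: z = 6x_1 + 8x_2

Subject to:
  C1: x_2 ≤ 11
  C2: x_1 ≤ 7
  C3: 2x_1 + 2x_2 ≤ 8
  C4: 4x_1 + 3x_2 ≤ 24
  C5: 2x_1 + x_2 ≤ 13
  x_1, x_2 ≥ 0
Each vertex is the intersection of two constraint boundaries that also satisfies all remaining constraints:
  x_1 = 0 and x_2 = 0 → (0, 0)
  2x_1 + 2x_2 = 8 and x_2 = 0 → (4, 0)
  2x_1 + 2x_2 = 8 and x_1 = 0 → (0, 4)

Evaluating z = 6x_1 + 8x_2 at each vertex:
  (0, 0): z = 0
  (4, 0): z = 24
  (0, 4): z = 32

The maximum is at (0, 4) with z = 32.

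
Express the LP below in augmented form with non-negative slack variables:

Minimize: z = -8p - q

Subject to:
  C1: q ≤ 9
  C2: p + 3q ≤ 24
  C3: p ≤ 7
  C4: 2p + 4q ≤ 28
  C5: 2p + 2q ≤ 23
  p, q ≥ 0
min z = -8p - q

s.t.
  q + s1 = 9
  p + 3q + s2 = 24
  p + s3 = 7
  2p + 4q + s4 = 28
  2p + 2q + s5 = 23
  p, q, s1, s2, s3, s4, s5 ≥ 0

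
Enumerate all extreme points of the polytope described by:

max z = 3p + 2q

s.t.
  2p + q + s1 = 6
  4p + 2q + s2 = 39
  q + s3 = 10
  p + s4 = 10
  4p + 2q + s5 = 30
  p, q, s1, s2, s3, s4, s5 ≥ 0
Each vertex is the intersection of two constraint boundaries that also satisfies all remaining constraints:
  p = 0 and q = 0 → (0, 0)
  2p + q = 6 and q = 0 → (3, 0)
  2p + q = 6 and p = 0 → (0, 6)

Vertices: (0, 0), (3, 0), (0, 6)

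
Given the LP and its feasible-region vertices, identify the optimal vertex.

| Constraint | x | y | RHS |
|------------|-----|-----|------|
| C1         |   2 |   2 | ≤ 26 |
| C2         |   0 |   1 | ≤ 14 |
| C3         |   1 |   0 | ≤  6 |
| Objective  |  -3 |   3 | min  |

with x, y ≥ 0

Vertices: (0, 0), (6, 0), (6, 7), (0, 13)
(6, 0) with z = -18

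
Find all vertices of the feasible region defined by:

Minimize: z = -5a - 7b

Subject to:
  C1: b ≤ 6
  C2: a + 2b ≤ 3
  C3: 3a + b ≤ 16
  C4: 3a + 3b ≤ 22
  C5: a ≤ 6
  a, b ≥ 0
Each vertex is the intersection of two constraint boundaries that also satisfies all remaining constraints:
  a = 0 and b = 0 → (0, 0)
  a + 2b = 3 and b = 0 → (3, 0)
  a + 2b = 3 and a = 0 → (0, 1.5)

Vertices: (0, 0), (3, 0), (0, 1.5)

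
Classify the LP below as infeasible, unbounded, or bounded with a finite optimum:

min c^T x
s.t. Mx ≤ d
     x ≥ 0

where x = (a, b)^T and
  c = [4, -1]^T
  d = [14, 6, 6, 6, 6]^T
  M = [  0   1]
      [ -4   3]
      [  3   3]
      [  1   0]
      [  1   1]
The point (0, 2) satisfies every constraint, so the LP is feasible; the constraints give a ≤ 6 and b ≤ 14, which with a, b ≥ 0 keep the feasible region inside a bounded box. A feasible, bounded LP attains a finite optimum at a vertex.

Evaluating z = 4a - b at each vertex:
  (0, 0): z = 0
  (2, 0): z = 8
  (0, 2): z = -2

The LP has an optimal solution: (0, 2) with z = -2.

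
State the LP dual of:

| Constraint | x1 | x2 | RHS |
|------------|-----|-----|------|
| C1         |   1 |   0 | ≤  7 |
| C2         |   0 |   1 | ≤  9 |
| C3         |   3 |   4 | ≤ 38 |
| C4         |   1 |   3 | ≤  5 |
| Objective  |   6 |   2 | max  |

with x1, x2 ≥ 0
Minimize: z = 7y1 + 9y2 + 38y3 + 5y4

Subject to:
  C1: -y1 - 3y3 - y4 ≤ -6
  C2: -y2 - 4y3 - 3y4 ≤ -2
  y1, y2, y3, y4 ≥ 0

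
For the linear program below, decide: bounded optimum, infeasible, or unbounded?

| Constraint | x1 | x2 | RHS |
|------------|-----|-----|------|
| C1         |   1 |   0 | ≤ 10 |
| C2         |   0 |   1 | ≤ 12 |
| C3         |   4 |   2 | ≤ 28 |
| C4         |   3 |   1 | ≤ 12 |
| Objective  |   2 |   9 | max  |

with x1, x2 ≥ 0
The point (0, 12) satisfies every constraint, so the LP is feasible; the constraints give x1 ≤ 10 and x2 ≤ 12, which with x1, x2 ≥ 0 keep the feasible region inside a bounded box. A feasible, bounded LP attains a finite optimum at a vertex.

Evaluating z = 2x1 + 9x2 at each vertex:
  (0, 0): z = 0
  (4, 0): z = 8
  (0, 12): z = 108

Feasible with finite optimum z* = 108 at (0, 12).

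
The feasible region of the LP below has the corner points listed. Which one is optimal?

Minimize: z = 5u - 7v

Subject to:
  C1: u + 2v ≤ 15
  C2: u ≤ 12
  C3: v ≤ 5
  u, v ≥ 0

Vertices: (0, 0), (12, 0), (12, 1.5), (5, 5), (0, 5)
(0, 5) with z = -35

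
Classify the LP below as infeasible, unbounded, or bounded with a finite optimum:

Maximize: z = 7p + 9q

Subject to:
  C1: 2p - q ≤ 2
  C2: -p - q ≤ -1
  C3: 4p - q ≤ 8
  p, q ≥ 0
Feasible point: (0, 1) satisfies every constraint, so the LP is feasible.
Direction d = (0, 1): for each constraint row a, a·d ≤ 0 —
  (2)(0) + (-1)(1) = -1 ≤ 0
  (-1)(0) + (-1)(1) = -1 ≤ 0
  (4)(0) + (-1)(1) = -1 ≤ 0
and d ≥ 0, so (0, 1) + t·d stays feasible for every t ≥ 0. Along this ray z = 7p + 9q changes by 9 per unit t, so z → +∞.

Unbounded: there is a feasible ray along which z → +∞.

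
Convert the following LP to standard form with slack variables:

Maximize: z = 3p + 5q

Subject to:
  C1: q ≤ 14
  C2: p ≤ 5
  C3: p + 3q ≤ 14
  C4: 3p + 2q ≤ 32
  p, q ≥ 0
max z = 3p + 5q

s.t.
  q + s1 = 14
  p + s2 = 5
  p + 3q + s3 = 14
  3p + 2q + s4 = 32
  p, q, s1, s2, s3, s4 ≥ 0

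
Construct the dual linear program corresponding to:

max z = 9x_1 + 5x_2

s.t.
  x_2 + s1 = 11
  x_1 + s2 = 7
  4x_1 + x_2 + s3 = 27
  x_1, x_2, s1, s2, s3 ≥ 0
Minimize: z = 11y1 + 7y2 + 27y3

Subject to:
  C1: -y2 - 4y3 ≤ -9
  C2: -y1 - y3 ≤ -5
  y1, y2, y3 ≥ 0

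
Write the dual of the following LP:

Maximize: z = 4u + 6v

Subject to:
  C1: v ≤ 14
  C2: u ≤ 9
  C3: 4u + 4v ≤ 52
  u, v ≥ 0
Minimize: z = 14y1 + 9y2 + 52y3

Subject to:
  C1: -y2 - 4y3 ≤ -4
  C2: -y1 - 4y3 ≤ -6
  y1, y2, y3 ≥ 0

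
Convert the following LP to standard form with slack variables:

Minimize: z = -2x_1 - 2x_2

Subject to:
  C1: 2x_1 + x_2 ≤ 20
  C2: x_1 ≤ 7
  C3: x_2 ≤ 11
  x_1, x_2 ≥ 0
min z = -2x_1 - 2x_2

s.t.
  2x_1 + x_2 + s1 = 20
  x_1 + s2 = 7
  x_2 + s3 = 11
  x_1, x_2, s1, s2, s3 ≥ 0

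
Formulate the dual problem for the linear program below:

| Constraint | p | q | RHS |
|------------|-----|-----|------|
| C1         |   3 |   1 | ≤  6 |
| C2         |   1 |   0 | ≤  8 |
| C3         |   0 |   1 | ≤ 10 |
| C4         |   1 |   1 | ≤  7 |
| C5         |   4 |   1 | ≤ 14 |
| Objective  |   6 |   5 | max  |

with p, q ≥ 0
Minimize: z = 6y1 + 8y2 + 10y3 + 7y4 + 14y5

Subject to:
  C1: -3y1 - y2 - y4 - 4y5 ≤ -6
  C2: -y1 - y3 - y4 - y5 ≤ -5
  y1, y2, y3, y4, y5 ≥ 0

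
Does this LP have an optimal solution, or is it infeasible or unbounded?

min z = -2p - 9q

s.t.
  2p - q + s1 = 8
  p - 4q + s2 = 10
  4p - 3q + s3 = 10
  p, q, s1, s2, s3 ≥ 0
Feasible point: (0, 0) satisfies every constraint, so the LP is feasible.
Direction d = (0, 1): for each constraint row a, a·d ≤ 0 —
  (2)(0) + (-1)(1) = -1 ≤ 0
  (1)(0) + (-4)(1) = -4 ≤ 0
  (4)(0) + (-3)(1) = -3 ≤ 0
and d ≥ 0, so (0, 0) + t·d stays feasible for every t ≥ 0. Along this ray z = -2p - 9q changes by -9 per unit t, so z → −∞.

Unbounded: there is a feasible ray along which z → −∞.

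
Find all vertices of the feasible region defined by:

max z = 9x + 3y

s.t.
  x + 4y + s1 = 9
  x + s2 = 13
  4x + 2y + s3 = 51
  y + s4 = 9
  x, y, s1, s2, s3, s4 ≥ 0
Each vertex is the intersection of two constraint boundaries that also satisfies all remaining constraints:
  x = 0 and y = 0 → (0, 0)
  x + 4y = 9 and y = 0 → (9, 0)
  x + 4y = 9 and x = 0 → (0, 2.25)

Vertices: (0, 0), (9, 0), (0, 2.25)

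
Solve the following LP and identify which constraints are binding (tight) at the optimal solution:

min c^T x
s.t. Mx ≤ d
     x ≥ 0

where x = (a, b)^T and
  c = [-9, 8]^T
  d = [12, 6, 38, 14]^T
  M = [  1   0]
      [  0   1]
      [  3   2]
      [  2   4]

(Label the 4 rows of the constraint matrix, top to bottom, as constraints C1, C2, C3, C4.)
Optimal: a = 7, b = 0
Binding: C4, b ≥ 0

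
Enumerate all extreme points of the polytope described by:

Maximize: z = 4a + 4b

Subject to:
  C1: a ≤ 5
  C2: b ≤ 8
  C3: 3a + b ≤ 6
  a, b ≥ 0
Each vertex is the intersection of two constraint boundaries that also satisfies all remaining constraints:
  a = 0 and b = 0 → (0, 0)
  3a + b = 6 and b = 0 → (2, 0)
  3a + b = 6 and a = 0 → (0, 6)

Vertices: (0, 0), (2, 0), (0, 6)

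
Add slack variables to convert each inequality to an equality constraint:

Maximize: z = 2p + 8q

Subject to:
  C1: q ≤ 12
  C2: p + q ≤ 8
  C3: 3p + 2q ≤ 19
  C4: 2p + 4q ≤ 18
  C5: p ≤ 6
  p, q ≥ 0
max z = 2p + 8q

s.t.
  q + s1 = 12
  p + q + s2 = 8
  3p + 2q + s3 = 19
  2p + 4q + s4 = 18
  p + s5 = 6
  p, q, s1, s2, s3, s4, s5 ≥ 0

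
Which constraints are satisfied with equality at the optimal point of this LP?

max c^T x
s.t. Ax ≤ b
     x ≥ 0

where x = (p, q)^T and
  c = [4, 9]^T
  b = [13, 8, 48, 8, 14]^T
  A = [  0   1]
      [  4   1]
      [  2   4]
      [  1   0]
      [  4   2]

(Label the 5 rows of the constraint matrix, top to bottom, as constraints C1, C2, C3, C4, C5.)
Optimal: p = 0, q = 7
Binding: C5, p ≥ 0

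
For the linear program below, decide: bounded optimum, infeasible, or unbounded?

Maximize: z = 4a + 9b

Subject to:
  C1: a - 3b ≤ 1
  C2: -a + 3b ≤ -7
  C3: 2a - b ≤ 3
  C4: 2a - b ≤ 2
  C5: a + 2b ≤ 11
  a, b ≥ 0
C1 requires a - 3b ≤ 1, while C2 (-a + 3b ≤ -7) is equivalent to a - 3b ≥ 7. Together they would need 7 ≤ a - 3b ≤ 1, which is impossible since 7 > 1. No point satisfies all constraints.

Infeasible: no point satisfies all constraints simultaneously.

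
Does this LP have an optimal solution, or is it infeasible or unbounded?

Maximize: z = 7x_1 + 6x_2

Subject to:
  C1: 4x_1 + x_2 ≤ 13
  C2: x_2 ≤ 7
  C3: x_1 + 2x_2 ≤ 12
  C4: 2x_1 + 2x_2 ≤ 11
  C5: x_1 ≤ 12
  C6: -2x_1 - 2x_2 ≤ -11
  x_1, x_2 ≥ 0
The point (2.5, 3) satisfies every constraint, so the LP is feasible; the constraints give x_1 ≤ 12 and x_2 ≤ 7, which with x_1, x_2 ≥ 0 keep the feasible region inside a bounded box. A feasible, bounded LP attains a finite optimum at a vertex.

Evaluating z = 7x_1 + 6x_2 at each vertex:
  (2.5, 3): z = 35.5
  (0, 5.5): z = 33

Bounded optimum: z* = 35.5 at (2.5, 3).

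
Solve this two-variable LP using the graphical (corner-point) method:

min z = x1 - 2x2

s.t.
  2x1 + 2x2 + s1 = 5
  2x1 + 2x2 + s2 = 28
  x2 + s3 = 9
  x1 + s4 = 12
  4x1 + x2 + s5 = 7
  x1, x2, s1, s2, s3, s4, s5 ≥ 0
x1 = 0, x2 = 2.5, z = -5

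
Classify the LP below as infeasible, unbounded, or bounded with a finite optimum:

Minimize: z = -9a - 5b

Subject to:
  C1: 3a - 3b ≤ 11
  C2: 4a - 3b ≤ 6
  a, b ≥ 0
Feasible point: (0, 0) satisfies every constraint, so the LP is feasible.
Direction d = (0, 1): for each constraint row a, a·d ≤ 0 —
  (3)(0) + (-3)(1) = -3 ≤ 0
  (4)(0) + (-3)(1) = -3 ≤ 0
and d ≥ 0, so (0, 0) + t·d stays feasible for every t ≥ 0. Along this ray z = -9a - 5b changes by -5 per unit t, so z → −∞.

The LP is unbounded; z can be made arbitrarily small.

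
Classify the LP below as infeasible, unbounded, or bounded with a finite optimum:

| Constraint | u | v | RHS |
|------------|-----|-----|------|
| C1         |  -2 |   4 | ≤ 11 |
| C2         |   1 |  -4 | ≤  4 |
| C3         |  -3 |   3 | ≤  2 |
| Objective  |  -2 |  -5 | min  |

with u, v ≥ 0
Feasible point: (0, 0) satisfies every constraint, so the LP is feasible.
Direction d = (2, 1): for each constraint row a, a·d ≤ 0 —
  (-2)(2) + (4)(1) = 0 ≤ 0
  (1)(2) + (-4)(1) = -2 ≤ 0
  (-3)(2) + (3)(1) = -3 ≤ 0
and d ≥ 0, so (0, 0) + t·d stays feasible for every t ≥ 0. Along this ray z = -2u - 5v changes by -9 per unit t, so z → −∞.

Unbounded: there is a feasible ray along which z → −∞.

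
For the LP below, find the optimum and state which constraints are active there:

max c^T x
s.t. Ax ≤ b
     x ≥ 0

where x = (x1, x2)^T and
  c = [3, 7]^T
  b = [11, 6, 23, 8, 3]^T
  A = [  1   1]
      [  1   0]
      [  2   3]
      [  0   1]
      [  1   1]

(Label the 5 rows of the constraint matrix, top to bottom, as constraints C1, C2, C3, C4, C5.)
Optimal: x1 = 0, x2 = 3
Binding: C5, x1 ≥ 0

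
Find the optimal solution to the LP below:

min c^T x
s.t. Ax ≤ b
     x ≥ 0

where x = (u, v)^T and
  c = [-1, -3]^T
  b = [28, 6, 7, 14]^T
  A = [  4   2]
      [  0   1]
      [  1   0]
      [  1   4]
u = 6, v = 2, z = -12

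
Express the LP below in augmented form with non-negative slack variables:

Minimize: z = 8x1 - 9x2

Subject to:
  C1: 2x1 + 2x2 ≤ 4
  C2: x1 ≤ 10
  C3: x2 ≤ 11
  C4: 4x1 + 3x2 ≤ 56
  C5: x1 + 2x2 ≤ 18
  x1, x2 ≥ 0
min z = 8x1 - 9x2

s.t.
  2x1 + 2x2 + s1 = 4
  x1 + s2 = 10
  x2 + s3 = 11
  4x1 + 3x2 + s4 = 56
  x1 + 2x2 + s5 = 18
  x1, x2, s1, s2, s3, s4, s5 ≥ 0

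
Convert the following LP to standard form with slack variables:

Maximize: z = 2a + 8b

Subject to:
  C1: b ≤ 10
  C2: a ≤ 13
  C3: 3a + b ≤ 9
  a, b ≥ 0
max z = 2a + 8b

s.t.
  b + s1 = 10
  a + s2 = 13
  3a + b + s3 = 9
  a, b, s1, s2, s3 ≥ 0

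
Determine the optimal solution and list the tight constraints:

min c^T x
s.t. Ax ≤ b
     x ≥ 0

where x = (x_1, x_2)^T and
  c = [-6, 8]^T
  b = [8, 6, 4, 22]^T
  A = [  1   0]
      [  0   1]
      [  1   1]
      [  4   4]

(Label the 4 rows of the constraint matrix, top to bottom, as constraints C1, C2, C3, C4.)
Optimal: x_1 = 4, x_2 = 0
Slack at optimum:
  C1: slack = 4
  C2: slack = 6
  C3: slack = 0 (binding)
  C4: slack = 6
  x_1 ≥ 0: x_1 = 4
  x_2 ≥ 0: x_2 = 0 (binding)
Binding constraints: C3, x_2 ≥ 0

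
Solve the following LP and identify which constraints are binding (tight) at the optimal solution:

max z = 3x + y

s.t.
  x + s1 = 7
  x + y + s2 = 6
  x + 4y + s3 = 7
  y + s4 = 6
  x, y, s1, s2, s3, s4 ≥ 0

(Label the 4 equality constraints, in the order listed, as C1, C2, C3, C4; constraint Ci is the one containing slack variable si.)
Optimal: x = 6, y = 0
Slack at optimum:
  C1: slack = 1
  C2: slack = 0 (binding)
  C3: slack = 1
  C4: slack = 6
  x ≥ 0: x = 6
  y ≥ 0: y = 0 (binding)
Binding constraints: C2, y ≥ 0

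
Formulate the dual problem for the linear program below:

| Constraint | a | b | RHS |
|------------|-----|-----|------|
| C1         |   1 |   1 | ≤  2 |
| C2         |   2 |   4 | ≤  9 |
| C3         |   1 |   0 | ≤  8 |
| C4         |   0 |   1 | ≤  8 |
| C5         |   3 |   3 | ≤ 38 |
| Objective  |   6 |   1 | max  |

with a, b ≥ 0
Minimize: z = 2y1 + 9y2 + 8y3 + 8y4 + 38y5

Subject to:
  C1: -y1 - 2y2 - y3 - 3y5 ≤ -6
  C2: -y1 - 4y2 - y4 - 3y5 ≤ -1
  y1, y2, y3, y4, y5 ≥ 0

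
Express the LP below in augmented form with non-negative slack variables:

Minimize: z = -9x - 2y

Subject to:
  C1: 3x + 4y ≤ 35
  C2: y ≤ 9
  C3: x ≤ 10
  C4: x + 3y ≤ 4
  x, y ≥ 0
min z = -9x - 2y

s.t.
  3x + 4y + s1 = 35
  y + s2 = 9
  x + s3 = 10
  x + 3y + s4 = 4
  x, y, s1, s2, s3, s4 ≥ 0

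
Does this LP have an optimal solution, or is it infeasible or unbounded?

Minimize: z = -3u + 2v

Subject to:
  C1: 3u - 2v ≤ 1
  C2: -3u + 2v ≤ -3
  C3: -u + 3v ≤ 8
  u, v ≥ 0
C1 requires 3u - 2v ≤ 1, while C2 (-3u + 2v ≤ -3) is equivalent to 3u - 2v ≥ 3. Together they would need 3 ≤ 3u - 2v ≤ 1, which is impossible since 3 > 1. No point satisfies all constraints.

Infeasible — the constraint set is empty.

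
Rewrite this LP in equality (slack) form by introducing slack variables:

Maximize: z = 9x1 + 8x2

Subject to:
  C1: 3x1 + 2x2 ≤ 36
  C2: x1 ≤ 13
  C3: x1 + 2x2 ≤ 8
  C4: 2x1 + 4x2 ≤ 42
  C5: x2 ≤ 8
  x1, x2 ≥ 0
max z = 9x1 + 8x2

s.t.
  3x1 + 2x2 + s1 = 36
  x1 + s2 = 13
  x1 + 2x2 + s3 = 8
  2x1 + 4x2 + s4 = 42
  x2 + s5 = 8
  x1, x2, s1, s2, s3, s4, s5 ≥ 0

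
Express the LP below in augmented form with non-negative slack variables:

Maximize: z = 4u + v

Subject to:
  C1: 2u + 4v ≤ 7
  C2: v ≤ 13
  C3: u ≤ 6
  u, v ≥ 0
max z = 4u + v

s.t.
  2u + 4v + s1 = 7
  v + s2 = 13
  u + s3 = 6
  u, v, s1, s2, s3 ≥ 0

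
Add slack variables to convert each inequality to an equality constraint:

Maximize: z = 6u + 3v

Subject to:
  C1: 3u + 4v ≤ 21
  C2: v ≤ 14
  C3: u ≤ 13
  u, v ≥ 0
max z = 6u + 3v

s.t.
  3u + 4v + s1 = 21
  v + s2 = 14
  u + s3 = 13
  u, v, s1, s2, s3 ≥ 0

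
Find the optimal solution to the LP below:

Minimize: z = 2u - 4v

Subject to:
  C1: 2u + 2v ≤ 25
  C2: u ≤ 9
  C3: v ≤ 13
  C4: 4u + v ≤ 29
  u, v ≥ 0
u = 0, v = 12.5, z = -50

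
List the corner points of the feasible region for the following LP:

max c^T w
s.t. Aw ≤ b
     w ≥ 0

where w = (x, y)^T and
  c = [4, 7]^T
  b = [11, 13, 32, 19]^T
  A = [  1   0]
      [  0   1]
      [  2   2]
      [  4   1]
Each vertex is the intersection of two constraint boundaries that also satisfies all remaining constraints:
  x = 0 and y = 0 → (0, 0)
  4x + y = 19 and y = 0 → (4.75, 0)
  y = 13 and 4x + y = 19 → (1.5, 13)
  y = 13 and x = 0 → (0, 13)

Vertices: (0, 0), (4.75, 0), (1.5, 13), (0, 13)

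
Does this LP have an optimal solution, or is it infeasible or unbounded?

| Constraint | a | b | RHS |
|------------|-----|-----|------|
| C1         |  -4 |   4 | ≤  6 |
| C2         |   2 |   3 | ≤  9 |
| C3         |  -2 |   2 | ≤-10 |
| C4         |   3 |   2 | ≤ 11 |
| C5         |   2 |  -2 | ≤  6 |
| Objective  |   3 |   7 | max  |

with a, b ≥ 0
C5 requires 2a - 2b ≤ 6, while C3 (-2a + 2b ≤ -10) is equivalent to 2a - 2b ≥ 10. Together they would need 10 ≤ 2a - 2b ≤ 6, which is impossible since 10 > 6. No point satisfies all constraints.

The feasible region is empty; the LP is infeasible.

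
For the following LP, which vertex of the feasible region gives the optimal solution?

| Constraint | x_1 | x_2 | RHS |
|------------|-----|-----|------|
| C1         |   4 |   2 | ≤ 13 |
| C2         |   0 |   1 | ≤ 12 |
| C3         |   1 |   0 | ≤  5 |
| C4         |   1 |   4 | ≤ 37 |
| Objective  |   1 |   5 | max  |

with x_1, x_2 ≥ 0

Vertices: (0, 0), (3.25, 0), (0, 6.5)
(0, 6.5) with z = 32.5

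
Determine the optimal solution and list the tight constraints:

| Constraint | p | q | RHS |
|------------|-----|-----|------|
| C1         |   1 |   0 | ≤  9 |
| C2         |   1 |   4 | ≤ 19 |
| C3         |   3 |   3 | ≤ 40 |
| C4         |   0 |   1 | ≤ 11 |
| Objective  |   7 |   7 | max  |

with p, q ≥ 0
Optimal: p = 9, q = 2.5
Binding: C1, C2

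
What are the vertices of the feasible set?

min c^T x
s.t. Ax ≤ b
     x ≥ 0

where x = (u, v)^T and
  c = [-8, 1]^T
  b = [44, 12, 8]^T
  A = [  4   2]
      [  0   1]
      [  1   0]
Each vertex is the intersection of two constraint boundaries that also satisfies all remaining constraints:
  u = 0 and v = 0 → (0, 0)
  u = 8 and v = 0 → (8, 0)
  4u + 2v = 44 and u = 8 → (8, 6)
  4u + 2v = 44 and v = 12 → (5, 12)
  v = 12 and u = 0 → (0, 12)

Vertices: (0, 0), (8, 0), (8, 6), (5, 12), (0, 12)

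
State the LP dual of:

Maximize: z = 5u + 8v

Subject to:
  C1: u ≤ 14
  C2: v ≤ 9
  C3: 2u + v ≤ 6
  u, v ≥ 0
Minimize: z = 14y1 + 9y2 + 6y3

Subject to:
  C1: -y1 - 2y3 ≤ -5
  C2: -y2 - y3 ≤ -8
  y1, y2, y3 ≥ 0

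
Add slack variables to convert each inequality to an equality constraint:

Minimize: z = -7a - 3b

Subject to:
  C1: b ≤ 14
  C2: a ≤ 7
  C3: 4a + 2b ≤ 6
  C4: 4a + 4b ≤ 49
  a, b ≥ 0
min z = -7a - 3b

s.t.
  b + s1 = 14
  a + s2 = 7
  4a + 2b + s3 = 6
  4a + 4b + s4 = 49
  a, b, s1, s2, s3, s4 ≥ 0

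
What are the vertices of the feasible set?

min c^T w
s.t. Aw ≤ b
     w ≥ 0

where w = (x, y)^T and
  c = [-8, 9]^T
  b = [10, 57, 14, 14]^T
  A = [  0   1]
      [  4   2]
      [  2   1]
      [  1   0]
Each vertex is the intersection of two constraint boundaries that also satisfies all remaining constraints:
  x = 0 and y = 0 → (0, 0)
  2x + y = 14 and y = 0 → (7, 0)
  y = 10 and 2x + y = 14 → (2, 10)
  y = 10 and x = 0 → (0, 10)

Vertices: (0, 0), (7, 0), (2, 10), (0, 10)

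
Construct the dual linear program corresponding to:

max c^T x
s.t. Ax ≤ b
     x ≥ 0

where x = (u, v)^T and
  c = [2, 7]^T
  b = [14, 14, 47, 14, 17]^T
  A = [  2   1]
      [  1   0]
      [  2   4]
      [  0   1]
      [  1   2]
Minimize: z = 14y1 + 14y2 + 47y3 + 14y4 + 17y5

Subject to:
  C1: -2y1 - y2 - 2y3 - y5 ≤ -2
  C2: -y1 - 4y3 - y4 - 2y5 ≤ -7
  y1, y2, y3, y4, y5 ≥ 0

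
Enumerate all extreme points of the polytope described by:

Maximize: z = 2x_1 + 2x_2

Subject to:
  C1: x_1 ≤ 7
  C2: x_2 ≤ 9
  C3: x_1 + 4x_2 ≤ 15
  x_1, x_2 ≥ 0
Each vertex is the intersection of two constraint boundaries that also satisfies all remaining constraints:
  x_1 = 0 and x_2 = 0 → (0, 0)
  x_1 = 7 and x_2 = 0 → (7, 0)
  x_1 = 7 and x_1 + 4x_2 = 15 → (7, 2)
  x_1 + 4x_2 = 15 and x_1 = 0 → (0, 3.75)

Vertices: (0, 0), (7, 0), (7, 2), (0, 3.75)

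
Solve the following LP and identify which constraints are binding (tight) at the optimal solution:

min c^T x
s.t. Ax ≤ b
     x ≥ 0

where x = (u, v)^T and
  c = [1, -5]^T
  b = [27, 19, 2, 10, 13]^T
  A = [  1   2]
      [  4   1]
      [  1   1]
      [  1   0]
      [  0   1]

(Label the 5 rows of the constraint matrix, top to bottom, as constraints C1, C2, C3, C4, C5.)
Optimal: u = 0, v = 2
Slack at optimum:
  C1: slack = 23
  C2: slack = 17
  C3: slack = 0 (binding)
  C4: slack = 10
  C5: slack = 11
  u ≥ 0: u = 0 (binding)
  v ≥ 0: v = 2
Binding constraints: C3, u ≥ 0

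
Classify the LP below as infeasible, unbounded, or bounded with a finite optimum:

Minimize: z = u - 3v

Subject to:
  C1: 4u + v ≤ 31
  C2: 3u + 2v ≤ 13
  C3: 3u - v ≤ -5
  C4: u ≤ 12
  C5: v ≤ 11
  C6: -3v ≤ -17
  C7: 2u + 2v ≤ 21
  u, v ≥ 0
The point (0, 6.5) satisfies every constraint, so the LP is feasible; the constraints give u ≤ 12 and v ≤ 11, which with u, v ≥ 0 keep the feasible region inside a bounded box. A feasible, bounded LP attains a finite optimum at a vertex.

Evaluating z = u - 3v at each vertex:
  (0, 5.667): z = -17
  (0.2222, 5.667): z = -16.78
  (0.3333, 6): z = -17.67
  (0, 6.5): z = -19.5

Bounded optimum: z* = -19.5 at (0, 6.5).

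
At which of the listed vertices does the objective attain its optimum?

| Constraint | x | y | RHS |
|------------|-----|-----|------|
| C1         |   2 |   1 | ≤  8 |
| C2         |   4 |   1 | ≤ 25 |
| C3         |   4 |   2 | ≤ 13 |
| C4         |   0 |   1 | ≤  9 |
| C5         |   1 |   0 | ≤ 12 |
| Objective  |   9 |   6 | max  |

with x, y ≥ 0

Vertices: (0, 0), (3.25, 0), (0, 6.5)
Evaluating z = 9x + 6y at each vertex:
  (0, 0): z = 0
  (3.25, 0): z = 29.25
  (0, 6.5): z = 39

The largest value is z = 39, attained at (0, 6.5).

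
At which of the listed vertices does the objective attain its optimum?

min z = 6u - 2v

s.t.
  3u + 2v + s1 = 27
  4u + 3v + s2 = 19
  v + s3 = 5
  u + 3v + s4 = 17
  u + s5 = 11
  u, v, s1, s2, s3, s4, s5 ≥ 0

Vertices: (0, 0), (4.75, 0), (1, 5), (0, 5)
Evaluating z = 6u - 2v at each vertex:
  (0, 0): z = 0
  (4.75, 0): z = 28.5
  (1, 5): z = -4
  (0, 5): z = -10

The smallest value is z = -10, attained at (0, 5).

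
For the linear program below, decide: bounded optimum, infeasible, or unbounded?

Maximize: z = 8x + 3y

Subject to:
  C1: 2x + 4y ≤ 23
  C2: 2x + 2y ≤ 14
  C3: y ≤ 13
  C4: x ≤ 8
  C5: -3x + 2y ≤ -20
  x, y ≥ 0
The point (7, 0) satisfies every constraint, so the LP is feasible; the constraints give x ≤ 8 and y ≤ 13, which with x, y ≥ 0 keep the feasible region inside a bounded box. A feasible, bounded LP attains a finite optimum at a vertex.

Evaluating z = 8x + 3y at each vertex:
  (6.667, 0): z = 53.33
  (7, 0): z = 56
  (6.8, 0.2): z = 55

Feasible with finite optimum z* = 56 at (7, 0).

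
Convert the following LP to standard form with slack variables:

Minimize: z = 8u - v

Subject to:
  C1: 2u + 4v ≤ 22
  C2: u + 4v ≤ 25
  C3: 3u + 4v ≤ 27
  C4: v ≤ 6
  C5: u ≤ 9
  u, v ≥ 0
min z = 8u - v

s.t.
  2u + 4v + s1 = 22
  u + 4v + s2 = 25
  3u + 4v + s3 = 27
  v + s4 = 6
  u + s5 = 9
  u, v, s1, s2, s3, s4, s5 ≥ 0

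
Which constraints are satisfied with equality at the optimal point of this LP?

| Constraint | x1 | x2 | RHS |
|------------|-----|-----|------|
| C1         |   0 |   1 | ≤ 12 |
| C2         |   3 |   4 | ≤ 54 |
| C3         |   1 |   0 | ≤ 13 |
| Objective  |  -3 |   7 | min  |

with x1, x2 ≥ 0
Optimal: x1 = 13, x2 = 0
Binding: C3, x2 ≥ 0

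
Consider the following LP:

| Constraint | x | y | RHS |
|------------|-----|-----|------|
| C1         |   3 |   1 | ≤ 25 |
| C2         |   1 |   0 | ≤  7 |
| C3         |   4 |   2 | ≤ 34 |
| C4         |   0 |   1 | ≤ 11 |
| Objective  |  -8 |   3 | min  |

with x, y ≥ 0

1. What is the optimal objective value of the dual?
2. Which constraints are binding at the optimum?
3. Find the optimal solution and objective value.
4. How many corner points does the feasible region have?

1. -56 (by strong duality, equal to the primal optimum)
2. C2, y ≥ 0
3. x = 7, y = 0, z = -56
4. 5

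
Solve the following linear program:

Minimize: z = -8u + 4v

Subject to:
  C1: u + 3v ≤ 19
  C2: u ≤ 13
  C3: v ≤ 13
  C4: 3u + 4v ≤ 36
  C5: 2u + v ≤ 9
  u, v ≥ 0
u = 4.5, v = 0, z = -36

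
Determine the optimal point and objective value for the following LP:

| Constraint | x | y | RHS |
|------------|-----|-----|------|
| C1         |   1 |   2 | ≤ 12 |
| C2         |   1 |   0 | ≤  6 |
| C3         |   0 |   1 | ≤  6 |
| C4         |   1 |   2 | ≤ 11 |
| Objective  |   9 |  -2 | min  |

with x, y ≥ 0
Each vertex is the intersection of two constraint boundaries that also satisfies all remaining constraints:
  x = 0 and y = 0 → (0, 0)
  x = 6 and y = 0 → (6, 0)
  x = 6 and x + 2y = 11 → (6, 2.5)
  x + 2y = 11 and x = 0 → (0, 5.5)

Evaluating z = 9x - 2y at each vertex:
  (0, 0): z = 0
  (6, 0): z = 54
  (6, 2.5): z = 49
  (0, 5.5): z = -11

The minimum is at (0, 5.5) with z = -11.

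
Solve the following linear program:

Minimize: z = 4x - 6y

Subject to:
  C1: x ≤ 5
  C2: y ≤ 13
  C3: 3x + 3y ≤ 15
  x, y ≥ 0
Each vertex is the intersection of two constraint boundaries that also satisfies all remaining constraints:
  x = 0 and y = 0 → (0, 0)
  x = 5 and 3x + 3y = 15 → (5, 0)
  3x + 3y = 15 and x = 0 → (0, 5)

Evaluating z = 4x - 6y at each vertex:
  (0, 0): z = 0
  (5, 0): z = 20
  (0, 5): z = -30

The minimum is at (0, 5) with z = -30.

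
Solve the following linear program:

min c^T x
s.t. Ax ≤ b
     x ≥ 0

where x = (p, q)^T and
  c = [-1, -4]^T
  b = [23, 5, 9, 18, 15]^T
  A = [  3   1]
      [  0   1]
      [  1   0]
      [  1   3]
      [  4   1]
Each vertex is the intersection of two constraint boundaries that also satisfies all remaining constraints:
  p = 0 and q = 0 → (0, 0)
  4p + q = 15 and q = 0 → (3.75, 0)
  q = 5 and 4p + q = 15 → (2.5, 5)
  q = 5 and p = 0 → (0, 5)

Evaluating z = -p - 4q at each vertex:
  (0, 0): z = 0
  (3.75, 0): z = -3.75
  (2.5, 5): z = -22.5
  (0, 5): z = -20

The minimum is at (2.5, 5) with z = -22.5.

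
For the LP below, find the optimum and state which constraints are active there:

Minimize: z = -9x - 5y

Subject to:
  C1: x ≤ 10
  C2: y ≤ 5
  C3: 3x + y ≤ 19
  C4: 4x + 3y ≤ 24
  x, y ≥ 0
Optimal: x = 6, y = 0
Binding: C4, y ≥ 0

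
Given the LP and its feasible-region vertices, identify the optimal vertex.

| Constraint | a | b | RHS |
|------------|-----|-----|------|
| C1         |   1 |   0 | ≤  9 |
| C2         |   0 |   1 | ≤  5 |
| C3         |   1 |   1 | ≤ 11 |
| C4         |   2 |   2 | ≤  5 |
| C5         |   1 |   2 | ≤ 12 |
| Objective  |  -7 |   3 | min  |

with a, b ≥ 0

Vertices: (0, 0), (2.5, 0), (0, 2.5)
Evaluating z = -7a + 3b at each vertex:
  (0, 0): z = 0
  (2.5, 0): z = -17.5
  (0, 2.5): z = 7.5

The smallest value is z = -17.5, attained at (2.5, 0).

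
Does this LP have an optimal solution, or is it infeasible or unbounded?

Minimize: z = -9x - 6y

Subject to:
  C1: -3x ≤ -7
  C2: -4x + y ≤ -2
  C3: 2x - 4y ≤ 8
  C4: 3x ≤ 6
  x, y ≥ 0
C4 requires 3x ≤ 6, while C1 (-3x ≤ -7) is equivalent to 3x ≥ 7. Together they would need 7 ≤ 3x ≤ 6, which is impossible since 7 > 6. No point satisfies all constraints.

Infeasible — the constraint set is empty.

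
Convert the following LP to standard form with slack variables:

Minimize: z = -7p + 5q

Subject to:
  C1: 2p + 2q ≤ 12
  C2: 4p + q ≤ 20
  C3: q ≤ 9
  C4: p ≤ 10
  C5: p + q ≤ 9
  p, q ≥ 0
min z = -7p + 5q

s.t.
  2p + 2q + s1 = 12
  4p + q + s2 = 20
  q + s3 = 9
  p + s4 = 10
  p + q + s5 = 9
  p, q, s1, s2, s3, s4, s5 ≥ 0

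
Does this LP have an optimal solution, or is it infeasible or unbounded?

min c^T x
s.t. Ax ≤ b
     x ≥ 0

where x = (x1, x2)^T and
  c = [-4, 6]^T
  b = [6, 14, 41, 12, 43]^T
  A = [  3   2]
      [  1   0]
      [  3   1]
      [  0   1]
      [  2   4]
The point (2, 0) satisfies every constraint, so the LP is feasible; the constraints give x1 ≤ 14 and x2 ≤ 12, which with x1, x2 ≥ 0 keep the feasible region inside a bounded box. A feasible, bounded LP attains a finite optimum at a vertex.

The LP has an optimal solution: (2, 0) with z = -8.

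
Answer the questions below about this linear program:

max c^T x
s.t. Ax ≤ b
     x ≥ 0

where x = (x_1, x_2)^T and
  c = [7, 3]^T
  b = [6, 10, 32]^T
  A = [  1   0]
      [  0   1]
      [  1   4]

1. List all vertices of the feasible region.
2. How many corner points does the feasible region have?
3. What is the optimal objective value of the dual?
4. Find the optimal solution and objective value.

1. (0, 0), (6, 0), (6, 6.5), (0, 8)
2. 4
3. 61.5 (by strong duality, equal to the primal optimum)
4. x_1 = 6, x_2 = 6.5, z = 61.5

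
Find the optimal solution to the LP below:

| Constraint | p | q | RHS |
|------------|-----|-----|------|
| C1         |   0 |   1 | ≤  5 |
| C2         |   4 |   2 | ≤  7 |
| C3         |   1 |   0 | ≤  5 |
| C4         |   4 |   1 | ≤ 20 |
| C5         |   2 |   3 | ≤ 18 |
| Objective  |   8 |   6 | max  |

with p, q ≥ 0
Each vertex is the intersection of two constraint boundaries that also satisfies all remaining constraints:
  p = 0 and q = 0 → (0, 0)
  4p + 2q = 7 and q = 0 → (1.75, 0)
  4p + 2q = 7 and p = 0 → (0, 3.5)

Evaluating z = 8p + 6q at each vertex:
  (0, 0): z = 0
  (1.75, 0): z = 14
  (0, 3.5): z = 21

The maximum is at (0, 3.5) with z = 21.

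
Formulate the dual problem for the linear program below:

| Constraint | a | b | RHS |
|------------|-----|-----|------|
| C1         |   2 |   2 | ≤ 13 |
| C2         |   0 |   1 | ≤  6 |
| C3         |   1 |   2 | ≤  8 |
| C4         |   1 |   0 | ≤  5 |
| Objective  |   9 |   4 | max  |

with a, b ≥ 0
Minimize: z = 13y1 + 6y2 + 8y3 + 5y4

Subject to:
  C1: -2y1 - y3 - y4 ≤ -9
  C2: -2y1 - y2 - 2y3 ≤ -4
  y1, y2, y3, y4 ≥ 0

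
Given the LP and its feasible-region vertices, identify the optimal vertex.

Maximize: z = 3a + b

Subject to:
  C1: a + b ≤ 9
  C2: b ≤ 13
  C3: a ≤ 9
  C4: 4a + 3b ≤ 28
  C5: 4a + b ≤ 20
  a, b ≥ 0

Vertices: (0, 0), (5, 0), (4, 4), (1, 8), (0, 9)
(4, 4) with z = 16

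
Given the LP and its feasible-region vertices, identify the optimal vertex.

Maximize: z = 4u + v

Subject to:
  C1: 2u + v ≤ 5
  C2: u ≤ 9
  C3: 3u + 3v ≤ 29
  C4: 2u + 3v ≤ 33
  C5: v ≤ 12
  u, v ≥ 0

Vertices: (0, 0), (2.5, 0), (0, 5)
Evaluating z = 4u + v at each vertex:
  (0, 0): z = 0
  (2.5, 0): z = 10
  (0, 5): z = 5

The largest value is z = 10, attained at (2.5, 0).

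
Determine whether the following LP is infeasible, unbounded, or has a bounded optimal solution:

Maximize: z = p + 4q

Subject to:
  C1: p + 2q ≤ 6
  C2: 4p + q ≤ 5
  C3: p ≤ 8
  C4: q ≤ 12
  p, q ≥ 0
The point (0, 3) satisfies every constraint, so the LP is feasible; the constraints give p ≤ 8 and q ≤ 12, which with p, q ≥ 0 keep the feasible region inside a bounded box. A feasible, bounded LP attains a finite optimum at a vertex.

Evaluating z = p + 4q at each vertex:
  (0, 0): z = 0
  (1.25, 0): z = 1.25
  (0.5714, 2.714): z = 11.43
  (0, 3): z = 12

Bounded optimum: z* = 12 at (0, 3).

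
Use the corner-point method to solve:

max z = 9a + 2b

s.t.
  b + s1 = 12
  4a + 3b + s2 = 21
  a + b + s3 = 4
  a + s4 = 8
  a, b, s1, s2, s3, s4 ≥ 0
Each vertex is the intersection of two constraint boundaries that also satisfies all remaining constraints:
  a = 0 and b = 0 → (0, 0)
  a + b = 4 and b = 0 → (4, 0)
  a + b = 4 and a = 0 → (0, 4)

Evaluating z = 9a + 2b at each vertex:
  (0, 0): z = 0
  (4, 0): z = 36
  (0, 4): z = 8

The maximum is at (4, 0) with z = 36.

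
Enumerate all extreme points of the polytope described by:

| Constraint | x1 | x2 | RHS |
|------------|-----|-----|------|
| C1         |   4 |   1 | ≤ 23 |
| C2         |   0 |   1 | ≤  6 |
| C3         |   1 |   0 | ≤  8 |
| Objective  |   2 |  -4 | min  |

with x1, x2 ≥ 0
Each vertex is the intersection of two constraint boundaries that also satisfies all remaining constraints:
  x1 = 0 and x2 = 0 → (0, 0)
  4x1 + x2 = 23 and x2 = 0 → (5.75, 0)
  4x1 + x2 = 23 and x2 = 6 → (4.25, 6)
  x2 = 6 and x1 = 0 → (0, 6)

Vertices: (0, 0), (5.75, 0), (4.25, 6), (0, 6)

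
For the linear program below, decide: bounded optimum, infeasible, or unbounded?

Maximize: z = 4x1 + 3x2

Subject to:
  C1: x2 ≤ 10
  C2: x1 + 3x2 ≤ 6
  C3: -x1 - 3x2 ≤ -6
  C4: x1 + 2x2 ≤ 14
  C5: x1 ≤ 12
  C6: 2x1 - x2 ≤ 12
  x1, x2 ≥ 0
The point (6, 0) satisfies every constraint, so the LP is feasible; the constraints give x1 ≤ 12 and x2 ≤ 10, which with x1, x2 ≥ 0 keep the feasible region inside a bounded box. A feasible, bounded LP attains a finite optimum at a vertex.

Feasible with finite optimum z* = 24 at (6, 0).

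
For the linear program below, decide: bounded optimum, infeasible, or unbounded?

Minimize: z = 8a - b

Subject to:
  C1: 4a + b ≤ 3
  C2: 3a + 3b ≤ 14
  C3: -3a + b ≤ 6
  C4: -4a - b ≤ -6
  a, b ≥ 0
C1 requires 4a + b ≤ 3, while C4 (-4a - b ≤ -6) is equivalent to 4a + b ≥ 6. Together they would need 6 ≤ 4a + b ≤ 3, which is impossible since 6 > 3. No point satisfies all constraints.

Infeasible — the constraint set is empty.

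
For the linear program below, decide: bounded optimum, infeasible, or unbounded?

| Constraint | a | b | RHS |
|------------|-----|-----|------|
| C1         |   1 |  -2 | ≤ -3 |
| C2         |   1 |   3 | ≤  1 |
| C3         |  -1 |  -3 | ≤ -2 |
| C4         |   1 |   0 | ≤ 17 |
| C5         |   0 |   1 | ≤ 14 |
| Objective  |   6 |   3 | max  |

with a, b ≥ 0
C2 requires a + 3b ≤ 1, while C3 (-a - 3b ≤ -2) is equivalent to a + 3b ≥ 2. Together they would need 2 ≤ a + 3b ≤ 1, which is impossible since 2 > 1. No point satisfies all constraints.

The feasible region is empty; the LP is infeasible.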